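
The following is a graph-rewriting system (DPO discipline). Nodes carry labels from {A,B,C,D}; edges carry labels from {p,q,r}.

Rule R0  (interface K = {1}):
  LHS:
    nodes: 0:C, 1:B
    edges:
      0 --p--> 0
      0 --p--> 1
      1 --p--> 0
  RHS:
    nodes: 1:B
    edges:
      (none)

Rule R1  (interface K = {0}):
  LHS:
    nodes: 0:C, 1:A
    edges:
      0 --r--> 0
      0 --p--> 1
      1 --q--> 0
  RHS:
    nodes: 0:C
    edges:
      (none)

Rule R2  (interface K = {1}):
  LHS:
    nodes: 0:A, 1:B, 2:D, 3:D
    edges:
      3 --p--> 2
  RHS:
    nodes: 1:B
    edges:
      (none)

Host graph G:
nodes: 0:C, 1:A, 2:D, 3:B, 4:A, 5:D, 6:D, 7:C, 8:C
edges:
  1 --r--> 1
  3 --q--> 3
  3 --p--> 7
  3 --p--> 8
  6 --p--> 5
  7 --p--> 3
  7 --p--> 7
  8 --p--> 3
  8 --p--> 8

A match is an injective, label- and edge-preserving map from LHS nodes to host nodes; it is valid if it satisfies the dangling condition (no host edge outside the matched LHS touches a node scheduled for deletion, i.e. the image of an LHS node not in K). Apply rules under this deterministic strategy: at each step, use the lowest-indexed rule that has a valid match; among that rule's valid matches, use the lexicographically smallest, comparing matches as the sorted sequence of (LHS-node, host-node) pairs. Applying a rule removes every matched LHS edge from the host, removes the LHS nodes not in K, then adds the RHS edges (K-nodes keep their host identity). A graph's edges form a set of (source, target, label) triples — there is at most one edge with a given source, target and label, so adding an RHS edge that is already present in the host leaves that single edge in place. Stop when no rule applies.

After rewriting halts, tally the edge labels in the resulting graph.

Answer: q:1 r:1

Derivation:
[0] host  ⇒  9 nodes, 9 edges  {1-r->1 3-q->3 3-p->7 3-p->8 6-p->5 7-p->3 7-p->7 8-p->3 8-p->8}
[1] R0 @ {0↦7, 1↦3}  ⇒  8 nodes, 6 edges  {1-r->1 3-q->3 3-p->8 6-p->5 8-p->3 8-p->8}
[2] R0 @ {0↦8, 1↦3}  ⇒  7 nodes, 3 edges  {1-r->1 3-q->3 6-p->5}
[3] R2 @ {0↦4, 1↦3, 2↦5, 3↦6}  ⇒  4 nodes, 2 edges  {1-r->1 3-q->3}
final graph: no rule applies after step 3
NF edges: [(1, 1, 'r'), (3, 3, 'q')]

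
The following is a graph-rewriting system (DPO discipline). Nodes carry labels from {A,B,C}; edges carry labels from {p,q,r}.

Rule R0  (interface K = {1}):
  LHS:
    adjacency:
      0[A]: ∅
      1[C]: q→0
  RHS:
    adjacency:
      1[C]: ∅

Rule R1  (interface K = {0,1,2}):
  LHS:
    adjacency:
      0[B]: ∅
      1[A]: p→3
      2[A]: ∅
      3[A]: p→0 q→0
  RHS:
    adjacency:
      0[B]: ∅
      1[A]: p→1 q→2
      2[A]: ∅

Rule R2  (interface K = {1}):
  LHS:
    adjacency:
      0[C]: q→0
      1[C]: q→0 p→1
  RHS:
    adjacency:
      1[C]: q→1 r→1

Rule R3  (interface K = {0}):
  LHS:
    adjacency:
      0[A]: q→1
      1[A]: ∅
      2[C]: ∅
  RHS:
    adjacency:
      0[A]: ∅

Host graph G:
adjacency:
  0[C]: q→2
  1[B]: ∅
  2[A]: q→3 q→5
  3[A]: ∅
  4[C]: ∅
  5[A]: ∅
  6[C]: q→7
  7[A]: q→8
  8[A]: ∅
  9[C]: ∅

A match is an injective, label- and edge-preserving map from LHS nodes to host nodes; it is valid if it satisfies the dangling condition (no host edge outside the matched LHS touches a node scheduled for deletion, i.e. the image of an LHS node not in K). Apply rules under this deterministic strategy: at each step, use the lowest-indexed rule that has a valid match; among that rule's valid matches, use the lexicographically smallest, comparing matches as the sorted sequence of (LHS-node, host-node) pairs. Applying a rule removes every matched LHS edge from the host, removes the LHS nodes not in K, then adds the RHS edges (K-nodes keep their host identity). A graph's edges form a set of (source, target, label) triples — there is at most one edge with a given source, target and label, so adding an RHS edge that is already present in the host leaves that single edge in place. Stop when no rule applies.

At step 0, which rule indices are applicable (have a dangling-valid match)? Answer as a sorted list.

R0: no valid match — 2 raw matches, all fail dangling condition
R1: no valid match — LHS pattern not found
R2: no valid match — LHS pattern not found
R3: 6 valid matches — {0↦2, 1↦3, 2↦4}, {0↦2, 1↦3, 2↦9}, {0↦2, 1↦5, 2↦4} (+3 more)

Answer: [R3]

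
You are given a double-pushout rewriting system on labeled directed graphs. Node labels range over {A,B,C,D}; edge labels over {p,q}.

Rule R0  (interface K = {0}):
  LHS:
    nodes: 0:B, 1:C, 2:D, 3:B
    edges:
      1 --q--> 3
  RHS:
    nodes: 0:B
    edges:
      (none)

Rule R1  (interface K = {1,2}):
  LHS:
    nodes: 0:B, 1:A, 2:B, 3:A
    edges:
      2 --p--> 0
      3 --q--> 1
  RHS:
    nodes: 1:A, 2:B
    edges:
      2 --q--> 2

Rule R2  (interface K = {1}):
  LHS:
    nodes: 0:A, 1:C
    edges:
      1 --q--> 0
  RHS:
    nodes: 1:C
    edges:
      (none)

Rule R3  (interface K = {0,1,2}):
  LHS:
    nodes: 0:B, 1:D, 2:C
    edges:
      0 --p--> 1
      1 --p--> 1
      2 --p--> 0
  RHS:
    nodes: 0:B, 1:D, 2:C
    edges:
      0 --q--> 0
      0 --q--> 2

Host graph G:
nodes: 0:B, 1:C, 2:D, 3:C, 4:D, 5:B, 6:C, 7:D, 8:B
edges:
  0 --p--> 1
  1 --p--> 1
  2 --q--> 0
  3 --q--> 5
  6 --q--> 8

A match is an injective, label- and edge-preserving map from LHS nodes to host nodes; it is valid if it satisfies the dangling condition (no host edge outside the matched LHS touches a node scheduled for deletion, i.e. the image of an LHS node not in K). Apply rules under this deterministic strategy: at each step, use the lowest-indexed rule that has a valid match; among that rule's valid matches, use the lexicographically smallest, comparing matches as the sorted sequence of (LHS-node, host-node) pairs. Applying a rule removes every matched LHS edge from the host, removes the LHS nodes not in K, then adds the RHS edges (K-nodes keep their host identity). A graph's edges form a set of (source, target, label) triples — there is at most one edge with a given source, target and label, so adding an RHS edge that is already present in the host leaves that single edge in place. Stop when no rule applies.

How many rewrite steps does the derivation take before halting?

Answer: 2

Rewrite trace:
[0] host  ⇒  9 nodes, 5 edges  {0-p->1 1-p->1 2-q->0 3-q->5 6-q->8}
[1] R0 @ {0↦0, 1↦3, 2↦4, 3↦5}  ⇒  6 nodes, 4 edges  {0-p->1 1-p->1 2-q->0 6-q->8}
[2] R0 @ {0↦0, 1↦6, 2↦7, 3↦8}  ⇒  3 nodes, 3 edges  {0-p->1 1-p->1 2-q->0}
halt: no rule applies after step 2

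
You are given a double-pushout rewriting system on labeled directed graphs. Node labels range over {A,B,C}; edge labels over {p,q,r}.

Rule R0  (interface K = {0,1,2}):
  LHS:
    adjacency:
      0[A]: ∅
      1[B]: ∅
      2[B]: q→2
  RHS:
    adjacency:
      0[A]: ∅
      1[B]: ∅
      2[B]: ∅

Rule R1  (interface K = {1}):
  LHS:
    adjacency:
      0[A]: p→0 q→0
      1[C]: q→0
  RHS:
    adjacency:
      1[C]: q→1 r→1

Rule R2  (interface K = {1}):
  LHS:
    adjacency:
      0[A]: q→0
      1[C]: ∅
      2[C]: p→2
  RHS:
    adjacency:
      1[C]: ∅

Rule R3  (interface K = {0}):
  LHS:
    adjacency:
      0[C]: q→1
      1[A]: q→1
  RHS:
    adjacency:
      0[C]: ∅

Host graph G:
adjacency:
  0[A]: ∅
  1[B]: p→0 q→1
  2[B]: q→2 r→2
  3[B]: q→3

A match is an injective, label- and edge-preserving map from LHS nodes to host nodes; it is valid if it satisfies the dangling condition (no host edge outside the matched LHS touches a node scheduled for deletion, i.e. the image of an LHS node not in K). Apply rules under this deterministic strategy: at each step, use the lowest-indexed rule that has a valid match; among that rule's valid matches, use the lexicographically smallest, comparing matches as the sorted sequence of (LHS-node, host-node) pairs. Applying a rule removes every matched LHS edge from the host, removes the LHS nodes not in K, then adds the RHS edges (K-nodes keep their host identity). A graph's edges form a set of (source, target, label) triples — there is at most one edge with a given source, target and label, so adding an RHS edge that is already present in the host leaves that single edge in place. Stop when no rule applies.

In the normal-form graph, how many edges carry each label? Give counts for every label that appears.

Answer: p:1 r:1

Steps:
initial: |V|=4 |E|=5  E = 1-p->0 1-q->1 2-q->2 2-r->2 3-q->3
step 1: apply R0 at {0↦0, 1↦1, 2↦2}  → |V|=4 |E|=4  E = 1-p->0 1-q->1 2-r->2 3-q->3
step 2: apply R0 at {0↦0, 1↦1, 2↦3}  → |V|=4 |E|=3  E = 1-p->0 1-q->1 2-r->2
step 3: apply R0 at {0↦0, 1↦2, 2↦1}  → |V|=4 |E|=2  E = 1-p->0 2-r->2
final graph: no rule applies after step 3
NF edges: [(1, 0, 'p'), (2, 2, 'r')]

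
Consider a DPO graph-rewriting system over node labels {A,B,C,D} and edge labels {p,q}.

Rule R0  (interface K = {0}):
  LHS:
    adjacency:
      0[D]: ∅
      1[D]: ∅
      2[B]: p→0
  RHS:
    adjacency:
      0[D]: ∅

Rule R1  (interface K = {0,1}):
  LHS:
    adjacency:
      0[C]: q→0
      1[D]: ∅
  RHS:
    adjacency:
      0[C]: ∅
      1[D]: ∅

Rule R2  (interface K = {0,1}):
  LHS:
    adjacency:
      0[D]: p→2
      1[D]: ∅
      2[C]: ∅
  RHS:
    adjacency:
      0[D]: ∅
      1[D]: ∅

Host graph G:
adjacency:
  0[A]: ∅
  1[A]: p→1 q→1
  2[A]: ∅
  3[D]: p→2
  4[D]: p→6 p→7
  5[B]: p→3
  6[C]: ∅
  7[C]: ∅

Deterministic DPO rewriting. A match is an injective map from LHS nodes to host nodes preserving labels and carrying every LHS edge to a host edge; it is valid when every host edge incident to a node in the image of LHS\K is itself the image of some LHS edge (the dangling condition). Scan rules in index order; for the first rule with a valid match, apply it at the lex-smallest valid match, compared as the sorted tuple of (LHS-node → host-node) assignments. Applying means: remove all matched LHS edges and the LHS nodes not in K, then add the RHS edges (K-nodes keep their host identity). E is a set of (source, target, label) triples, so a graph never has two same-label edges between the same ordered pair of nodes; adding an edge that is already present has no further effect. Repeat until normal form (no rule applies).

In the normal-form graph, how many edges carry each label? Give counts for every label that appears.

[0] host  ⇒  8 nodes, 6 edges  {1-p->1 1-q->1 3-p->2 4-p->6 4-p->7 5-p->3}
[1] R2 @ {0↦4, 1↦3, 2↦6}  ⇒  7 nodes, 5 edges  {1-p->1 1-q->1 3-p->2 4-p->7 5-p->3}
[2] R2 @ {0↦4, 1↦3, 2↦7}  ⇒  6 nodes, 4 edges  {1-p->1 1-q->1 3-p->2 5-p->3}
[3] R0 @ {0↦3, 1↦4, 2↦5}  ⇒  4 nodes, 3 edges  {1-p->1 1-q->1 3-p->2}
halt: no rule applies after step 3
NF edges: [(1, 1, 'p'), (1, 1, 'q'), (3, 2, 'p')]

Answer: p:2 q:1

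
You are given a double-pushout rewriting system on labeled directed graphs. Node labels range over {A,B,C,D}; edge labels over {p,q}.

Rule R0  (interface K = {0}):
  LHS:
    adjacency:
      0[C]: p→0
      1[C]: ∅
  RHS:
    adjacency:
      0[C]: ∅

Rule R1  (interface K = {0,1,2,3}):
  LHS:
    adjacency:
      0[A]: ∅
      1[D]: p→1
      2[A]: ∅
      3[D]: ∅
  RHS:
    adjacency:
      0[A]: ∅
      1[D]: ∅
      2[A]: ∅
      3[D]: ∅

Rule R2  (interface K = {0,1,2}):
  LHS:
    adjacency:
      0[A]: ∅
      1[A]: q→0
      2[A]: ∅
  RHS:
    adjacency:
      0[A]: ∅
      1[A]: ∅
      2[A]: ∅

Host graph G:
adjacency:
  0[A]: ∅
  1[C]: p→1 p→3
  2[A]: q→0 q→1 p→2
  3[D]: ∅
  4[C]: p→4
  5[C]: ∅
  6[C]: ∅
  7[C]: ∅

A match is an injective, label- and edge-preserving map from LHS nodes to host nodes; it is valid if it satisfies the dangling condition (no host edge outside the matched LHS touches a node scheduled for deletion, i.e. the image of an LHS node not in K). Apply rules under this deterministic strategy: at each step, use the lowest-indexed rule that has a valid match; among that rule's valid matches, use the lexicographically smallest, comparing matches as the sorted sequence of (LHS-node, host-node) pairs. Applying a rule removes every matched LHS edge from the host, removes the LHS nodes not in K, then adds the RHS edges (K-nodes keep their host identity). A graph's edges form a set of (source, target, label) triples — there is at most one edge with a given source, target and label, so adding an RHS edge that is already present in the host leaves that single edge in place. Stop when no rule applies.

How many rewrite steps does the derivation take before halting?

Answer: 2

Rewrite trace:
[0] host  ⇒  8 nodes, 6 edges  {1-p->1 1-p->3 2-q->0 2-q->1 2-p->2 4-p->4}
[1] R0 @ {0↦1, 1↦5}  ⇒  7 nodes, 5 edges  {1-p->3 2-q->0 2-q->1 2-p->2 4-p->4}
[2] R0 @ {0↦4, 1↦6}  ⇒  6 nodes, 4 edges  {1-p->3 2-q->0 2-q->1 2-p->2}
halt: no rule applies after step 2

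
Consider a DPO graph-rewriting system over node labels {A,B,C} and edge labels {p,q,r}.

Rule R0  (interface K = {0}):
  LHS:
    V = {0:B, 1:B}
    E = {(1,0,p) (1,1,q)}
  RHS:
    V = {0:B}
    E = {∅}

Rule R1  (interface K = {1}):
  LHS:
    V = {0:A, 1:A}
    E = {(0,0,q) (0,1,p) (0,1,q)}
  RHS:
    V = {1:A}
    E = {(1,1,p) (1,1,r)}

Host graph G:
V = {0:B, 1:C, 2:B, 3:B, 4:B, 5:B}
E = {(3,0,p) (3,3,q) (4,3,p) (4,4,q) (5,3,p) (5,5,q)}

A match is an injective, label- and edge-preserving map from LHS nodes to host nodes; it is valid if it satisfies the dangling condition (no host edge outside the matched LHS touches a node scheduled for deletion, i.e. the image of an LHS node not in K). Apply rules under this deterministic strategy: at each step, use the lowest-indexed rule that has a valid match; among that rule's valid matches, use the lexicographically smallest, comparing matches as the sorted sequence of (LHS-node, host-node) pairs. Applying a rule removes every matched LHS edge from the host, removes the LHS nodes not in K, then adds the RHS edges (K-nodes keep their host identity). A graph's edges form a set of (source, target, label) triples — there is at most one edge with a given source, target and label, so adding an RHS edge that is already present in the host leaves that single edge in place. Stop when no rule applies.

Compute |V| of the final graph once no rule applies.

Answer: 3

Steps:
[0] host  ⇒  6 nodes, 6 edges  {3-p->0 3-q->3 4-p->3 4-q->4 5-p->3 5-q->5}
[1] R0 @ {0↦3, 1↦4}  ⇒  5 nodes, 4 edges  {3-p->0 3-q->3 5-p->3 5-q->5}
[2] R0 @ {0↦3, 1↦5}  ⇒  4 nodes, 2 edges  {3-p->0 3-q->3}
[3] R0 @ {0↦0, 1↦3}  ⇒  3 nodes, 0 edges  {∅}
normal form: no rule applies after step 3
NF nodes: {0:B, 1:C, 2:B}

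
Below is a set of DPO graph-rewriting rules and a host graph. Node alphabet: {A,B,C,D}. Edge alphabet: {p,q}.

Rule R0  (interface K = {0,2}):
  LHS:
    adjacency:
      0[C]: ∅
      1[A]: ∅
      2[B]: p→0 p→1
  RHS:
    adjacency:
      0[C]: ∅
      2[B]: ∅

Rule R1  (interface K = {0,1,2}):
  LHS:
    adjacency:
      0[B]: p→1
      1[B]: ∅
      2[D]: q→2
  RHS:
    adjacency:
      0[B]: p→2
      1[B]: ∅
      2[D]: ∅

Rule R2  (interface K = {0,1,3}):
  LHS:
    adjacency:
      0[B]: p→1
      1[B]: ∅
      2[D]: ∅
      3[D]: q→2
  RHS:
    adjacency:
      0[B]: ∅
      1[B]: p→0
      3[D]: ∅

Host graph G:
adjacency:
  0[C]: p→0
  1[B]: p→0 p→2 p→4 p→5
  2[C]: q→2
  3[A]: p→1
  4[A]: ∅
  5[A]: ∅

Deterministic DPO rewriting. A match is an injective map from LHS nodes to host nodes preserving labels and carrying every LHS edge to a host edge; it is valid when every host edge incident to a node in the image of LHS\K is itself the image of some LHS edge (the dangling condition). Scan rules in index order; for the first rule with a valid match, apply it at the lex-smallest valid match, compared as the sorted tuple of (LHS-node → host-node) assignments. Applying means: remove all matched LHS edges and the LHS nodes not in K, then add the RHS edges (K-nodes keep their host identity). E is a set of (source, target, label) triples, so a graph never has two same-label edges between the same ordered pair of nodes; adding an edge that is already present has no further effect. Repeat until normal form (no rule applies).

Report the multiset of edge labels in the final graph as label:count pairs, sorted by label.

[0] host  ⇒  6 nodes, 7 edges  {0-p->0 1-p->0 1-p->2 1-p->4 1-p->5 2-q->2 3-p->1}
[1] R0 @ {0↦0, 1↦4, 2↦1}  ⇒  5 nodes, 5 edges  {0-p->0 1-p->2 1-p->5 2-q->2 3-p->1}
[2] R0 @ {0↦2, 1↦5, 2↦1}  ⇒  4 nodes, 3 edges  {0-p->0 2-q->2 3-p->1}
final graph: no rule applies after step 2
NF edges: [(0, 0, 'p'), (2, 2, 'q'), (3, 1, 'p')]

Answer: p:2 q:1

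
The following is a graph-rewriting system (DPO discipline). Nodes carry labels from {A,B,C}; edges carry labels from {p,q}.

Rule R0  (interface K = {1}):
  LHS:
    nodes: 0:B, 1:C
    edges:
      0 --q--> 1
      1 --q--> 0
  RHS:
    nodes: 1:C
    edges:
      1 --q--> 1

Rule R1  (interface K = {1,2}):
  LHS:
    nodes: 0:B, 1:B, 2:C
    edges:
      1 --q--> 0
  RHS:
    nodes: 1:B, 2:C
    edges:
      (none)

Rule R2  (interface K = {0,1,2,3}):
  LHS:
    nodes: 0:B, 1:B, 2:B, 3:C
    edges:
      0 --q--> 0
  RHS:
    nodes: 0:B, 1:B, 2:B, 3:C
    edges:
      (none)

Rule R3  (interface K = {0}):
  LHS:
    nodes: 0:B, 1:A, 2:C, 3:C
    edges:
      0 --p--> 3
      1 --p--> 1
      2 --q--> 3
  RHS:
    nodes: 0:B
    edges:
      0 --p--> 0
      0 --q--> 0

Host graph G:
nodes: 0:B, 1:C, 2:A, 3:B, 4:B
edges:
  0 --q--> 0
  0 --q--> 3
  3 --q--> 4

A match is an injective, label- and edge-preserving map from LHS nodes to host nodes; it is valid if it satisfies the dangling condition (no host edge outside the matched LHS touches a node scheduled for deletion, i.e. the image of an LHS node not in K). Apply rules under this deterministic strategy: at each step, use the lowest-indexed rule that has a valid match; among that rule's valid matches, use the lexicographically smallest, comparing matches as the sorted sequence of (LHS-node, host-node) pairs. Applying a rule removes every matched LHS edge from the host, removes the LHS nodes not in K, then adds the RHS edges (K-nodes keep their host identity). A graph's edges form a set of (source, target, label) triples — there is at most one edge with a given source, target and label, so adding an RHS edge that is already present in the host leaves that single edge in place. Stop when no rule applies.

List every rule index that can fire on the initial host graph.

Answer: [R1,R2]

Rewrite trace:
R0: no valid match — LHS pattern not found
R1: 1 valid match — {0↦4, 1↦3, 2↦1}
R2: 2 valid matches — {0↦0, 1↦3, 2↦4, 3↦1}, {0↦0, 1↦4, 2↦3, 3↦1}
R3: no valid match — LHS pattern not found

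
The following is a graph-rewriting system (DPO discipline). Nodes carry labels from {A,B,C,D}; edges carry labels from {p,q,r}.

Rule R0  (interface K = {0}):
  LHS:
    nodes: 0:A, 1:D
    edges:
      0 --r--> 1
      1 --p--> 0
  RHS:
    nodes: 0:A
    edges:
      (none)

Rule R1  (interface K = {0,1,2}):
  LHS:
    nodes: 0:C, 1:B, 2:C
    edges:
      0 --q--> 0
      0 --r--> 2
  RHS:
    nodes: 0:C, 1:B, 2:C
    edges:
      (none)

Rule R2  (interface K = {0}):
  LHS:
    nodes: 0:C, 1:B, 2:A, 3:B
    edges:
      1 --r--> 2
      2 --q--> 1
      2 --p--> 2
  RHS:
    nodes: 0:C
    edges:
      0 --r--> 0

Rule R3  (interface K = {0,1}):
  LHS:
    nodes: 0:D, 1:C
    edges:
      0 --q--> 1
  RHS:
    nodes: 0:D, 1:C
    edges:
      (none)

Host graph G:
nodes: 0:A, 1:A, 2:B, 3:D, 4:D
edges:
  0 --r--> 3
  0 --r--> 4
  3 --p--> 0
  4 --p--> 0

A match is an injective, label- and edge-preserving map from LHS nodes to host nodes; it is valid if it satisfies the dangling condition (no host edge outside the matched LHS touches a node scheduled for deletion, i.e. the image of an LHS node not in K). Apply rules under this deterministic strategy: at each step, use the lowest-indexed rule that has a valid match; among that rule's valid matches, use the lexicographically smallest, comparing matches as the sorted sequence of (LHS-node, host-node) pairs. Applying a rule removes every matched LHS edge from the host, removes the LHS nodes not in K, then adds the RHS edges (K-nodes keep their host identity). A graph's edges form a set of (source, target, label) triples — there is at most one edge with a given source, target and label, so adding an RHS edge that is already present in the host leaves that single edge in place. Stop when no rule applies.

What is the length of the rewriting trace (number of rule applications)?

Answer: 2

Rewrite trace:
[0] host  ⇒  5 nodes, 4 edges  {0-r->3 0-r->4 3-p->0 4-p->0}
[1] R0 @ {0↦0, 1↦3}  ⇒  4 nodes, 2 edges  {0-r->4 4-p->0}
[2] R0 @ {0↦0, 1↦4}  ⇒  3 nodes, 0 edges  {∅}
halt: no rule applies after step 2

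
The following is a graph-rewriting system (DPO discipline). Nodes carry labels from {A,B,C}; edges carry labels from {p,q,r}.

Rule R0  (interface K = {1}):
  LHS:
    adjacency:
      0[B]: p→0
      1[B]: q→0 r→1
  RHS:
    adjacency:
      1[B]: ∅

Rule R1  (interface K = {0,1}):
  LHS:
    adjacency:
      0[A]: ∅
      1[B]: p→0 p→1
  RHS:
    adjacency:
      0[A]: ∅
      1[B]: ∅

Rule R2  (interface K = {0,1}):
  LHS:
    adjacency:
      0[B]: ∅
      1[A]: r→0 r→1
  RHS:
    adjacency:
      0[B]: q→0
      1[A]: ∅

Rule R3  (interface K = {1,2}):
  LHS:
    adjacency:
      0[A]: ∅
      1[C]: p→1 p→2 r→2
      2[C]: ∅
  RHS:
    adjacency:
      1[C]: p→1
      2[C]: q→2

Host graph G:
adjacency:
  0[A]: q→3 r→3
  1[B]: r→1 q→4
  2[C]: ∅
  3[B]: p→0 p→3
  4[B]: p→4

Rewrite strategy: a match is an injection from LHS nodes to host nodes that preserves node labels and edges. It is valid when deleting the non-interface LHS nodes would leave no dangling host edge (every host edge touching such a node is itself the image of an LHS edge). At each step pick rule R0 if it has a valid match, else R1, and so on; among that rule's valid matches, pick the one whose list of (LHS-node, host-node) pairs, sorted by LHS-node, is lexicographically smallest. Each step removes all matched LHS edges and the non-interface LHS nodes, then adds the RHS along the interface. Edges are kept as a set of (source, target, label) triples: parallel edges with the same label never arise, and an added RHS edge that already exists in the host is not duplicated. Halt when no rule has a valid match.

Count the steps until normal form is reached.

Answer: 2

Rewrite trace:
start.  V:5 E:7  edges: 0-q->3 0-r->3 1-r->1 1-q->4 3-p->0 3-p->3 4-p->4
1. fire R0 via {0↦4, 1↦1}  →  V:4 E:4  edges: 0-q->3 0-r->3 3-p->0 3-p->3
2. fire R1 via {0↦0, 1↦3}  →  V:4 E:2  edges: 0-q->3 0-r->3
final graph: no rule applies after step 2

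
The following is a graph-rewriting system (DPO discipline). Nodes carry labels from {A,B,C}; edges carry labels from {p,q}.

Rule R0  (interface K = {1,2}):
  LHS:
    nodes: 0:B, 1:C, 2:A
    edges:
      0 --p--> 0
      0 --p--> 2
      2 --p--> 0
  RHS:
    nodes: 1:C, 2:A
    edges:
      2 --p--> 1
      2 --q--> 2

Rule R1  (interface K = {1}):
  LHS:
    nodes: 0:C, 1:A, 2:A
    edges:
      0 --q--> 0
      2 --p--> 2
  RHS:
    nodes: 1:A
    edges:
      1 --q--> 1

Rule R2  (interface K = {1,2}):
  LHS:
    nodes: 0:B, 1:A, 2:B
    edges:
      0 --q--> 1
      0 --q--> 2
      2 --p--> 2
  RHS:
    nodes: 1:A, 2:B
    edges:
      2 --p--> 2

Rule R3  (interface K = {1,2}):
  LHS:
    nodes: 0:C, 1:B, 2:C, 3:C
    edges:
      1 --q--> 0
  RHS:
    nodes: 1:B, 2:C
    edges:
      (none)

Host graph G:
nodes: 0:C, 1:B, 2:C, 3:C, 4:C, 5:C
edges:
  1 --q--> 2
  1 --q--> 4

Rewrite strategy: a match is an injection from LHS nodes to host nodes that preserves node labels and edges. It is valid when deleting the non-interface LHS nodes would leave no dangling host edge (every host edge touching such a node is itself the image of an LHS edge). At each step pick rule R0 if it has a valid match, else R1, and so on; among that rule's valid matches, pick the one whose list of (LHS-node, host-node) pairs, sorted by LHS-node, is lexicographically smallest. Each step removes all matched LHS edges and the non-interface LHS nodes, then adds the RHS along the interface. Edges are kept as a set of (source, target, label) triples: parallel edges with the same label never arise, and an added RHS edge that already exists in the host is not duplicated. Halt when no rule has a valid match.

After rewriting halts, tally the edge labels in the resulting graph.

start.  V:6 E:2  edges: 1-q->2 1-q->4
1. fire R3 via {0↦2, 1↦1, 2↦0, 3↦3}  →  V:4 E:1  edges: 1-q->4
2. fire R3 via {0↦4, 1↦1, 2↦0, 3↦5}  →  V:2 E:0  edges: ∅
halt: no rule applies after step 2
NF edges: []

Answer: (no edges)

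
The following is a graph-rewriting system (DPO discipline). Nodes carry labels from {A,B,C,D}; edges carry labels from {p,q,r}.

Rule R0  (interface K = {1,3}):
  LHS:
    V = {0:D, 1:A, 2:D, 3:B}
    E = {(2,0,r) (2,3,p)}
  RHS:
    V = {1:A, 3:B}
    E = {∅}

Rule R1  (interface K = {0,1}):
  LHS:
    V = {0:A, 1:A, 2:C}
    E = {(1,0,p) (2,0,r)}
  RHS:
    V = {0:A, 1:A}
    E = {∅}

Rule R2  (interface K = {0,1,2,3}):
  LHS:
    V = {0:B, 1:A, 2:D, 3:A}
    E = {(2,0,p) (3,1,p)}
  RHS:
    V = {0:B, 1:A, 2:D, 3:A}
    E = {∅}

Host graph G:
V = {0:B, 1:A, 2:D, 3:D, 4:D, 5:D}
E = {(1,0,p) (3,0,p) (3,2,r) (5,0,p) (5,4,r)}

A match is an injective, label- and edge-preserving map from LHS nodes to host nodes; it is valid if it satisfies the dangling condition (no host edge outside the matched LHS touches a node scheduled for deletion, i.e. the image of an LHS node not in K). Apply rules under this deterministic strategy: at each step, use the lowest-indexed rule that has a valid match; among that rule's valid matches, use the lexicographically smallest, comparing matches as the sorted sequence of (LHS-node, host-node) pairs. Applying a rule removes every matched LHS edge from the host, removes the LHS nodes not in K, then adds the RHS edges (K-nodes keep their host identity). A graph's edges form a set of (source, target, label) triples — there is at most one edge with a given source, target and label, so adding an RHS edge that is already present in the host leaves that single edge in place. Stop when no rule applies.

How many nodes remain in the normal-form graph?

initial: |V|=6 |E|=5  E = 1-p->0 3-p->0 3-r->2 5-p->0 5-r->4
step 1: apply R0 at {0↦2, 1↦1, 2↦3, 3↦0}  → |V|=4 |E|=3  E = 1-p->0 5-p->0 5-r->4
step 2: apply R0 at {0↦4, 1↦1, 2↦5, 3↦0}  → |V|=2 |E|=1  E = 1-p->0
normal form: no rule applies after step 2
NF nodes: {0:B, 1:A}

Answer: 2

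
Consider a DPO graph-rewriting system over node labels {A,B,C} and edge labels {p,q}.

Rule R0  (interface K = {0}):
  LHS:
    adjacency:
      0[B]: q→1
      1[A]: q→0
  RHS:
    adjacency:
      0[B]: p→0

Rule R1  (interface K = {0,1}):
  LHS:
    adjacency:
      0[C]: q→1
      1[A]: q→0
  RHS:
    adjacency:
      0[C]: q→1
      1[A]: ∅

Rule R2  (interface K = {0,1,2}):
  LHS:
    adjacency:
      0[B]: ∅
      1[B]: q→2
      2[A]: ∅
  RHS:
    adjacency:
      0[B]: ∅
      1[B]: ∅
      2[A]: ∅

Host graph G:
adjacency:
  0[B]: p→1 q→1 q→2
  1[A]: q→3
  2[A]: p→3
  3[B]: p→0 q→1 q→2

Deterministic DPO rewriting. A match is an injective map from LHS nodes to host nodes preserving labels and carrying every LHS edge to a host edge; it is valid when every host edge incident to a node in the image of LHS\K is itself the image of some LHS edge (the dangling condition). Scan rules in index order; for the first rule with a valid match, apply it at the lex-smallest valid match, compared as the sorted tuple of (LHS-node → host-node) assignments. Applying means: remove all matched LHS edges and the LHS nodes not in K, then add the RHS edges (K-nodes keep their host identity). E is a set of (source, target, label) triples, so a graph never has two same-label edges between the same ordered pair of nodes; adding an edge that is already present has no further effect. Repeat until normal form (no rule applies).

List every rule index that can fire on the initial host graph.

Answer: [R2]

Derivation:
R0: no valid match — 1 raw match, all fail dangling condition
R1: no valid match — LHS pattern not found
R2: 4 valid matches — {0↦0, 1↦3, 2↦1}, {0↦0, 1↦3, 2↦2}, {0↦3, 1↦0, 2↦1} (+1 more)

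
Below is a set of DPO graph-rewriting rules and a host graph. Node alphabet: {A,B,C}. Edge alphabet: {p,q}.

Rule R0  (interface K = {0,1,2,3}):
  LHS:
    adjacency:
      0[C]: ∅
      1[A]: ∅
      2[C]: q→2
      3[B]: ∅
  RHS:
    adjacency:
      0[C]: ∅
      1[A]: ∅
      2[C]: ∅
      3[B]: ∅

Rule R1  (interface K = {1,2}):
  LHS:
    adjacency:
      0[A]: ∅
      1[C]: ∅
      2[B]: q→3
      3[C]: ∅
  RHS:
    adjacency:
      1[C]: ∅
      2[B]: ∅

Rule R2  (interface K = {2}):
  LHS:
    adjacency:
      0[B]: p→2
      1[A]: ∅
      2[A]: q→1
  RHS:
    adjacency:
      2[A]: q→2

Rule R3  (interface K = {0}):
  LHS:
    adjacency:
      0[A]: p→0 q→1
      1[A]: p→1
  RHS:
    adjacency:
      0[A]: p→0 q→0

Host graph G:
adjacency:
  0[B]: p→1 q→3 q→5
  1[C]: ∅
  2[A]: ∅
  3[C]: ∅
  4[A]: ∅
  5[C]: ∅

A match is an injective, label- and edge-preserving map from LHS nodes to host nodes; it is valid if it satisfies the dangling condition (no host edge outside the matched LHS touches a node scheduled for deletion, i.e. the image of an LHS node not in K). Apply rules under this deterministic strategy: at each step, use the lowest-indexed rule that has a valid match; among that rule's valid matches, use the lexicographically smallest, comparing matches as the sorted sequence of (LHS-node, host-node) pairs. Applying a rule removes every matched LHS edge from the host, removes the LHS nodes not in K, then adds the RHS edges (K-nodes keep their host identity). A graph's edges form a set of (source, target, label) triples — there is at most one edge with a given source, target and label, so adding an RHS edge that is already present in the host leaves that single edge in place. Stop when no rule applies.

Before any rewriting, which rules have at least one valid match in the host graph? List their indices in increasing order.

R0: no valid match — LHS pattern not found
R1: 8 valid matches — {0↦2, 1↦1, 2↦0, 3↦3}, {0↦2, 1↦1, 2↦0, 3↦5}, {0↦2, 1↦3, 2↦0, 3↦5} (+5 more)
R2: no valid match — LHS pattern not found
R3: no valid match — LHS pattern not found

Answer: [R1]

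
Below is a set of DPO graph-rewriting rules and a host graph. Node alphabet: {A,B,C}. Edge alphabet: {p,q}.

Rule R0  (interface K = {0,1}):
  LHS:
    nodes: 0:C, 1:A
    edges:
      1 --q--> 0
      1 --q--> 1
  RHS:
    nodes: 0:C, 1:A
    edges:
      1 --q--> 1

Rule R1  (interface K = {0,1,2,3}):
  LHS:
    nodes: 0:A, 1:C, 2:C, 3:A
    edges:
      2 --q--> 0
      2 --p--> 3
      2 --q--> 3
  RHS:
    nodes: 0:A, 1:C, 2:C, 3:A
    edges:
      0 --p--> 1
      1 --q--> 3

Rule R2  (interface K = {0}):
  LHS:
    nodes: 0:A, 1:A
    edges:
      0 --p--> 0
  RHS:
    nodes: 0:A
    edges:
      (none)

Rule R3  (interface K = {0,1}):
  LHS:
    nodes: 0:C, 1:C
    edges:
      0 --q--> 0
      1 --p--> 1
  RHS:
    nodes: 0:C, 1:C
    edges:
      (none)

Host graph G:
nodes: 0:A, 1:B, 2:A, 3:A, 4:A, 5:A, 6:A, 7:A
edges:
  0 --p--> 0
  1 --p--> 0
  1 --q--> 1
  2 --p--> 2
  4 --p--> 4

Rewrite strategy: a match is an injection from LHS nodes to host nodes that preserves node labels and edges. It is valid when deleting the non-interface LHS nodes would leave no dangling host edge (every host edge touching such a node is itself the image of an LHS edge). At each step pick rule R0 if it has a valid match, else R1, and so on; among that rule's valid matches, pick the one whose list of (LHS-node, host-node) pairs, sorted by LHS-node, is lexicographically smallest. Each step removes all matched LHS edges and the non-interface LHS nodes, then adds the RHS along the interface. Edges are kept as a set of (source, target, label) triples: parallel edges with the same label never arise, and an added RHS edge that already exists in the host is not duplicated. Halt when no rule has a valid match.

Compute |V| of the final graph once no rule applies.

start.  V:8 E:5  edges: 0-p->0 1-p->0 1-q->1 2-p->2 4-p->4
1. fire R2 via {0↦0, 1↦3}  →  V:7 E:4  edges: 1-p->0 1-q->1 2-p->2 4-p->4
2. fire R2 via {0↦2, 1↦5}  →  V:6 E:3  edges: 1-p->0 1-q->1 4-p->4
3. fire R2 via {0↦4, 1↦2}  →  V:5 E:2  edges: 1-p->0 1-q->1
halt: no rule applies after step 3
NF nodes: {0:A, 1:B, 4:A, 6:A, 7:A}

Answer: 5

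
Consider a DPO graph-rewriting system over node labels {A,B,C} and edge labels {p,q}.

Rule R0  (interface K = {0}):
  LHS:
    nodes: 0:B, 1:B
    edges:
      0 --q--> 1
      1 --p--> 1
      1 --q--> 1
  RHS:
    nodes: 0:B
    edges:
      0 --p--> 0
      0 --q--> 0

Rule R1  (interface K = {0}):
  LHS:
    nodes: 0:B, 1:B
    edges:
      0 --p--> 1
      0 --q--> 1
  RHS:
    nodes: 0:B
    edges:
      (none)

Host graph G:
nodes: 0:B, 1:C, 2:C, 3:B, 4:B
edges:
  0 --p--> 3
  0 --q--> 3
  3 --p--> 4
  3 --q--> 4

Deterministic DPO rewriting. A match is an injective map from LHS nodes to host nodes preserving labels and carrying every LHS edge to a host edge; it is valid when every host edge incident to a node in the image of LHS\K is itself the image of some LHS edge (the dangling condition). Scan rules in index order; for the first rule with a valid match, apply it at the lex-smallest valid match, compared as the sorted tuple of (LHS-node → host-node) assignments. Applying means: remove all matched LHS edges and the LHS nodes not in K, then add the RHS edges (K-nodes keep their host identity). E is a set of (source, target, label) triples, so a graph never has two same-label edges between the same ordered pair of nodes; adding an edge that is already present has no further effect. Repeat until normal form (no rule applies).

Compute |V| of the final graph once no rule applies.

Answer: 3

Rewrite trace:
[0] host  ⇒  5 nodes, 4 edges  {0-p->3 0-q->3 3-p->4 3-q->4}
[1] R1 @ {0↦3, 1↦4}  ⇒  4 nodes, 2 edges  {0-p->3 0-q->3}
[2] R1 @ {0↦0, 1↦3}  ⇒  3 nodes, 0 edges  {∅}
normal form: no rule applies after step 2
NF nodes: {0:B, 1:C, 2:C}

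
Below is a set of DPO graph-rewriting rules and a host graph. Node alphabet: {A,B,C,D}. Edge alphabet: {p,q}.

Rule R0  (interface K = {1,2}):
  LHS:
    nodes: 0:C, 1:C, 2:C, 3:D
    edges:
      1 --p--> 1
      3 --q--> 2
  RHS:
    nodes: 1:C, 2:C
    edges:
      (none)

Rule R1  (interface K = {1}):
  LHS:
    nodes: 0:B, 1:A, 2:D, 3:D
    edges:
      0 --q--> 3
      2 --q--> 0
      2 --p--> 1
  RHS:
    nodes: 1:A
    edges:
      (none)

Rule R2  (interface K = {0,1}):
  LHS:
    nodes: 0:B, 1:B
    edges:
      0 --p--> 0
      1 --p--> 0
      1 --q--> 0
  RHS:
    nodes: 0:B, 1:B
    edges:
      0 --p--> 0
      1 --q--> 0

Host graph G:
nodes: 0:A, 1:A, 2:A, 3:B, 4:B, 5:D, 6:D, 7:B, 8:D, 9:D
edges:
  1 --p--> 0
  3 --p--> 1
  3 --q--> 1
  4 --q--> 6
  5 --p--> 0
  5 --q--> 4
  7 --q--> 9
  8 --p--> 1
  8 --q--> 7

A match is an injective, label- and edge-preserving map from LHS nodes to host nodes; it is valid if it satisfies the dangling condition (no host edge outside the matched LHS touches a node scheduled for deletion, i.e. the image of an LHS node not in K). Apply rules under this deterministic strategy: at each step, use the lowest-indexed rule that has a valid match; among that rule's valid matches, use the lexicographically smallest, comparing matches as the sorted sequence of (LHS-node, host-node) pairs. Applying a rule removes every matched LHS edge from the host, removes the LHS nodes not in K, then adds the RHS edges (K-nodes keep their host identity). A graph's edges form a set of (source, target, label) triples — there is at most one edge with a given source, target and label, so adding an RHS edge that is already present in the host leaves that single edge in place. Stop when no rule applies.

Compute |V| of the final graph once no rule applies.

initial: |V|=10 |E|=9  E = 1-p->0 3-p->1 3-q->1 4-q->6 5-p->0 5-q->4 7-q->9 8-p->1 8-q->7
step 1: apply R1 at {0↦4, 1↦0, 2↦5, 3↦6}  → |V|=7 |E|=6  E = 1-p->0 3-p->1 3-q->1 7-q->9 8-p->1 8-q->7
step 2: apply R1 at {0↦7, 1↦1, 2↦8, 3↦9}  → |V|=4 |E|=3  E = 1-p->0 3-p->1 3-q->1
normal form: no rule applies after step 2
NF nodes: {0:A, 1:A, 2:A, 3:B}

Answer: 4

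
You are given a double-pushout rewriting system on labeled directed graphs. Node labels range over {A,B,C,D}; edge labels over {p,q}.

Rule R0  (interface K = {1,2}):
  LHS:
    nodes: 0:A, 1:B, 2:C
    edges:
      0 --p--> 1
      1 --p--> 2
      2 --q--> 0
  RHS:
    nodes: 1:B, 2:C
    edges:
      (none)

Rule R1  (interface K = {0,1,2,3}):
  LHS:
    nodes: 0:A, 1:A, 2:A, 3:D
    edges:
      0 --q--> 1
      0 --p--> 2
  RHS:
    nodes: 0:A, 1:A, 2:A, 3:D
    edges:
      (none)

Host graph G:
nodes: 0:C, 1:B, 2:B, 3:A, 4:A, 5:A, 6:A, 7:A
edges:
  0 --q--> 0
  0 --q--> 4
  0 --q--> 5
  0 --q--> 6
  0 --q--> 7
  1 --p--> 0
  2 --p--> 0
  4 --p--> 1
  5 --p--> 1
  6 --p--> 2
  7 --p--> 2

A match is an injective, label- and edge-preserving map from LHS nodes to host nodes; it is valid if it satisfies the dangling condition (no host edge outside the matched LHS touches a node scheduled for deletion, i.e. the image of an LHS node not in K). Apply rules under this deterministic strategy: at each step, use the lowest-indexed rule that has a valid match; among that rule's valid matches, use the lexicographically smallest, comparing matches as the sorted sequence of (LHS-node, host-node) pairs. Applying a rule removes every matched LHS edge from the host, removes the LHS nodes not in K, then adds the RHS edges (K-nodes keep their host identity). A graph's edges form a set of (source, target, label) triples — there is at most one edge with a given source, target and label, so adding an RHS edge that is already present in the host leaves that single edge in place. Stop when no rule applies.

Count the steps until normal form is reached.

[0] host  ⇒  8 nodes, 11 edges  {0-q->0 0-q->4 0-q->5 0-q->6 0-q->7 1-p->0 2-p->0 4-p->1 5-p->1 6-p->2 7-p->2}
[1] R0 @ {0↦4, 1↦1, 2↦0}  ⇒  7 nodes, 8 edges  {0-q->0 0-q->5 0-q->6 0-q->7 2-p->0 5-p->1 6-p->2 7-p->2}
[2] R0 @ {0↦6, 1↦2, 2↦0}  ⇒  6 nodes, 5 edges  {0-q->0 0-q->5 0-q->7 5-p->1 7-p->2}
halt: no rule applies after step 2

Answer: 2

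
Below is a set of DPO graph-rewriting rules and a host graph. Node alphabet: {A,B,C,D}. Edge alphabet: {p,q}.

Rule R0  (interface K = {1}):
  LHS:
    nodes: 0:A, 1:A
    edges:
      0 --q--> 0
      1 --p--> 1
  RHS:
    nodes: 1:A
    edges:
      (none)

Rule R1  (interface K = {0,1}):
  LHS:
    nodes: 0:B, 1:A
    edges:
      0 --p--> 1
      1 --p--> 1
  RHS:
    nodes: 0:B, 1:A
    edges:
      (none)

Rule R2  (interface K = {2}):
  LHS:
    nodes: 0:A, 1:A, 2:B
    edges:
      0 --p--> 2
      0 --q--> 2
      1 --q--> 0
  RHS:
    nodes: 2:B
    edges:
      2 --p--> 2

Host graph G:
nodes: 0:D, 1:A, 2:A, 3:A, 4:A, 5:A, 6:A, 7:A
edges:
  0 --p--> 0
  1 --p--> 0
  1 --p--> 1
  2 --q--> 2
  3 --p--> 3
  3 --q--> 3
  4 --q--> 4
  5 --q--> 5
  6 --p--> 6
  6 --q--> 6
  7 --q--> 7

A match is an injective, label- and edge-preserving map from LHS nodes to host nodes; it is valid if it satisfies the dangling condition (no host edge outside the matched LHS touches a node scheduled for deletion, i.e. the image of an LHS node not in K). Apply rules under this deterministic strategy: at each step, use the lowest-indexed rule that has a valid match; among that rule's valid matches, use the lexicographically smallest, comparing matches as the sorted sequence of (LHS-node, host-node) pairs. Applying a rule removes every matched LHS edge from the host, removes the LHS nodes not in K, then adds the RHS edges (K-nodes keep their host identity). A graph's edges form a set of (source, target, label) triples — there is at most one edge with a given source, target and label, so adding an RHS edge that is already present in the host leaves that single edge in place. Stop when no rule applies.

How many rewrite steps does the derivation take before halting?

Answer: 3

Rewrite trace:
start.  V:8 E:11  edges: 0-p->0 1-p->0 1-p->1 2-q->2 3-p->3 3-q->3 4-q->4 5-q->5 6-p->6 6-q->6 7-q->7
1. fire R0 via {0↦2, 1↦1}  →  V:7 E:9  edges: 0-p->0 1-p->0 3-p->3 3-q->3 4-q->4 5-q->5 6-p->6 6-q->6 7-q->7
2. fire R0 via {0↦4, 1↦3}  →  V:6 E:7  edges: 0-p->0 1-p->0 3-q->3 5-q->5 6-p->6 6-q->6 7-q->7
3. fire R0 via {0↦3, 1↦6}  →  V:5 E:5  edges: 0-p->0 1-p->0 5-q->5 6-q->6 7-q->7
final graph: no rule applies after step 3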